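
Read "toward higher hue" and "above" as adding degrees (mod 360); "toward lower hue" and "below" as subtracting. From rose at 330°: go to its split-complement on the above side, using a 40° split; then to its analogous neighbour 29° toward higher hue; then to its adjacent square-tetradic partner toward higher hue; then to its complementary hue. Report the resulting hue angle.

330 + 220 = 550 → 550 − 360 = 190°   (split-comp 40° ↑)
190 + 29 = 219°   (analog 29° ↑)
219 + 90 = 309°   (square ↑)
309 + 180 = 489 → 489 − 360 = 129°   (complement)

129°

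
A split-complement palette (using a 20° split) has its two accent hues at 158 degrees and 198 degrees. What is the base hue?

The accents sit 20° either side of the complement, so the complement is their short-arc midpoint on the wheel.
Short-arc midpoint of 158° and 198°: 178°.
Base is 180° from the complement: 178 − 180 = -2 → -2 + 360 = 358°

358°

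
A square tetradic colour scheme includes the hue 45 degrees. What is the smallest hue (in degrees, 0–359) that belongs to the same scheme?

45°

A square tetradic scheme places four hues every 90°.
The full set through 45° is {45°, 135°, 225°, 315°}.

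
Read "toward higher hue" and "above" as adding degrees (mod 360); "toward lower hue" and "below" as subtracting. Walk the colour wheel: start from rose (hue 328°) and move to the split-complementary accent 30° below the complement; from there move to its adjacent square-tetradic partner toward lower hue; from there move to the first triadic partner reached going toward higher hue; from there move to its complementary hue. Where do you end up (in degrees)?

328 + 150 = 478 → 478 − 360 = 118°   (split-comp 30° ↓)
118 − 90 = 28°   (square ↓)
28 + 120 = 148°   (triadic ↑)
148 + 180 = 328°   (complement)

328°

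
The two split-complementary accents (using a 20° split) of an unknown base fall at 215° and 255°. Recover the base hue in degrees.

The accents sit 20° either side of the complement, so the complement is their short-arc midpoint on the wheel.
Short-arc midpoint of 215° and 255°: 235°.
Base is 180° from the complement: 235 − 180 = 55°

55°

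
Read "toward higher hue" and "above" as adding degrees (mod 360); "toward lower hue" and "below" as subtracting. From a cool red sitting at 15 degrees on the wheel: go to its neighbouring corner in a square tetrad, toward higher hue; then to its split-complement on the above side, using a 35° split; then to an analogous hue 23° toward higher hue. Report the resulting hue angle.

343°

square ↑ +90°: 15 + 90 = 105°
split-comp 35° ↑ +215°: 105 + 215 = 320°
analog 23° ↑ +23°: 320 + 23 = 343°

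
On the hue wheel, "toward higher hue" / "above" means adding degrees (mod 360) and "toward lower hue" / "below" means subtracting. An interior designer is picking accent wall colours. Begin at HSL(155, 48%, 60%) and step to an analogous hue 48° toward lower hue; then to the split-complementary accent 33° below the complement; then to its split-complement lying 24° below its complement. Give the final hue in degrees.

50°

analog 48° ↓ −48°: 155 − 48 = 107°
split-comp 33° ↓ +147°: 107 + 147 = 254°
split-comp 24° ↓ +156°: 254 + 156 = 410 → 410 − 360 = 50°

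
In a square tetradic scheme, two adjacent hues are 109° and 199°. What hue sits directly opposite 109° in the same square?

A square tetradic scheme places four hues 90° apart; opposite corners are 180° apart.
109 + 180 = 289°

289°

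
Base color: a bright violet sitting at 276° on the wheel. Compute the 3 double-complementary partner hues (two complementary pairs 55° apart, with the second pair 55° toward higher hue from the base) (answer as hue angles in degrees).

A rectangular tetradic uses two complementary pairs 55° apart: offsets 0°, 55°, 180°, 235°.
276 + 55 = 331°
276 + 180 = 456 → 456 − 360 = 96°
276 + 235 = 511 → 511 − 360 = 151°

331°, 96° and 151°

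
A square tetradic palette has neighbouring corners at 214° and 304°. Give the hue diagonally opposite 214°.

34°

A square tetradic scheme places four hues 90° apart; opposite corners are 180° apart.
214 + 180 = 394 → 394 − 360 = 34°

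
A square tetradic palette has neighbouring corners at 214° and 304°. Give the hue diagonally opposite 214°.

34°

A square tetradic scheme places four hues 90° apart; opposite corners are 180° apart.
214 + 180 = 394 → 394 − 360 = 34°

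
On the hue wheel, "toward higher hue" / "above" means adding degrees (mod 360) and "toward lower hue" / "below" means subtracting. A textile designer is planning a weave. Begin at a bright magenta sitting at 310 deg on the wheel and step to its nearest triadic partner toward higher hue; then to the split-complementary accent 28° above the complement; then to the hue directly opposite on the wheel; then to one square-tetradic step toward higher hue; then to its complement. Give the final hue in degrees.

+120° (triadic ↑): 310 + 120 = 430 → 430 − 360 = 70°
+208° (split-comp 28° ↑): 70 + 208 = 278°
+180° (complement): 278 + 180 = 458 → 458 − 360 = 98°
+90° (square ↑): 98 + 90 = 188°
+180° (complement): 188 + 180 = 368 → 368 − 360 = 8°

8°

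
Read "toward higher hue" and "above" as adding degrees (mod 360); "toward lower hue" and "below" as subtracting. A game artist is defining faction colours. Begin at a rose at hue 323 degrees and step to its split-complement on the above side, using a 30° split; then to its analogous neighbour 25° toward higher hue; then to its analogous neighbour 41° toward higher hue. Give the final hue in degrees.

239°

323 + 210 = 533 → 533 − 360 = 173°   (split-comp 30° ↑)
173 + 25 = 198°   (analog 25° ↑)
198 + 41 = 239°   (analog 41° ↑)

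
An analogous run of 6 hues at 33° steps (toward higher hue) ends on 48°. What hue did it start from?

243°

5 steps of 33° (toward higher hue) give a net shift of +165°.
Start = end − shift: 48 − 165 = -117 → -117 + 360 = 243°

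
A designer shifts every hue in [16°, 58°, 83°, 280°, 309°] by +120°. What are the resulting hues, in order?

136°, 178°, 203°, 40°, 69°

16 + 120 = 136°
58 + 120 = 178°
83 + 120 = 203°
280 + 120 = 400 → 400 − 360 = 40°
309 + 120 = 429 → 429 − 360 = 69°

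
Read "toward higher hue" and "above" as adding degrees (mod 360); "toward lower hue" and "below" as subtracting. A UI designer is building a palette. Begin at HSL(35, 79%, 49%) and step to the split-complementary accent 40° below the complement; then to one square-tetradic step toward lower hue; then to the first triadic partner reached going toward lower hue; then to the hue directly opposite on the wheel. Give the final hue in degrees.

+140° (split-comp 40° ↓): 35 + 140 = 175°
−90° (square ↓): 175 − 90 = 85°
−120° (triadic ↓): 85 − 120 = -35 → -35 + 360 = 325°
+180° (complement): 325 + 180 = 505 → 505 − 360 = 145°

145°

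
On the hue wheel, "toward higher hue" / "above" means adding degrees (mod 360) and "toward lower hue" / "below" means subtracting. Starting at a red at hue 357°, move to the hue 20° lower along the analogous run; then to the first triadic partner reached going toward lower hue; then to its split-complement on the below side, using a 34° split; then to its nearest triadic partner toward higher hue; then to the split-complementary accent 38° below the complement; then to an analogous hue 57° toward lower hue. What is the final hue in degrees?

208°

analog 20° ↓ −20°: 357 − 20 = 337°
triadic ↓ −120°: 337 − 120 = 217°
split-comp 34° ↓ +146°: 217 + 146 = 363 → 363 − 360 = 3°
triadic ↑ +120°: 3 + 120 = 123°
split-comp 38° ↓ +142°: 123 + 142 = 265°
analog 57° ↓ −57°: 265 − 57 = 208°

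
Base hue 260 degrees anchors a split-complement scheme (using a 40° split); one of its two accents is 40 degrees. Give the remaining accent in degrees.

Split-complementary hues sit 40° either side of the complement.
Complement of the base 260°: 260 + 180 = 440 → 440 − 360 = 80°
The given accent 40° is 40° one side of 80°; the other accent sits 40° the other side: 80 + 40 = 120°

120°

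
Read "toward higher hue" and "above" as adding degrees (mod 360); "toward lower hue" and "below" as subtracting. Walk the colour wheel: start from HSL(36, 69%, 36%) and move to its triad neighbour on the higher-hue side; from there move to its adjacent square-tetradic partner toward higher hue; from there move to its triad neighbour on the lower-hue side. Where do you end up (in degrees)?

+120° (triadic ↑): 36 + 120 = 156°
+90° (square ↑): 156 + 90 = 246°
−120° (triadic ↓): 246 − 120 = 126°

126°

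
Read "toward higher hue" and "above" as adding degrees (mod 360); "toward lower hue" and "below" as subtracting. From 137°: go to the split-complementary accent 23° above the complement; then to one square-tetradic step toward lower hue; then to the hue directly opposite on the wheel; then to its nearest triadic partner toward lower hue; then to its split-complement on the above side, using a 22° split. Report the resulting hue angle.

152°

+203° (split-comp 23° ↑): 137 + 203 = 340°
−90° (square ↓): 340 − 90 = 250°
+180° (complement): 250 + 180 = 430 → 430 − 360 = 70°
−120° (triadic ↓): 70 − 120 = -50 → -50 + 360 = 310°
+202° (split-comp 22° ↑): 310 + 202 = 512 → 512 − 360 = 152°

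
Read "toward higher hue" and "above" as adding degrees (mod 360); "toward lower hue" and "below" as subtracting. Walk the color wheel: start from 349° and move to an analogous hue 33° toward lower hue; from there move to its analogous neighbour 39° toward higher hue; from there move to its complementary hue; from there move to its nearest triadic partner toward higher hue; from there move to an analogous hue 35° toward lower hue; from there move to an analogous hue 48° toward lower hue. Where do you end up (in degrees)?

212°

analog 33° ↓ −33°: 349 − 33 = 316°
analog 39° ↑ +39°: 316 + 39 = 355°
complement +180°: 355 + 180 = 535 → 535 − 360 = 175°
triadic ↑ +120°: 175 + 120 = 295°
analog 35° ↓ −35°: 295 − 35 = 260°
analog 48° ↓ −48°: 260 − 48 = 212°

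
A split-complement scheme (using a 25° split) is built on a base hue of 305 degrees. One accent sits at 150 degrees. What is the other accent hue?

Split-complementary hues sit 25° either side of the complement.
Complement of the base 305°: 305 + 180 = 485 → 485 − 360 = 125°
The given accent 150° is 25° one side of 125°; the other accent sits 25° the other side: 125 − 25 = 100°

100°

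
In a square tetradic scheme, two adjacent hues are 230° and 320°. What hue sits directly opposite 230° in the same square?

50°

A square tetradic scheme places four hues 90° apart; opposite corners are 180° apart.
230 + 180 = 410 → 410 − 360 = 50°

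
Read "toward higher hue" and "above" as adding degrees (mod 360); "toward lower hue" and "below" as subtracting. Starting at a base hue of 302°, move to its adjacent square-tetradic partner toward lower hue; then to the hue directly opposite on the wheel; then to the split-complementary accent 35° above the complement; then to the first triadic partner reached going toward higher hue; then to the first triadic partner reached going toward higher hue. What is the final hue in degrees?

−90° (square ↓): 302 − 90 = 212°
+180° (complement): 212 + 180 = 392 → 392 − 360 = 32°
+215° (split-comp 35° ↑): 32 + 215 = 247°
+120° (triadic ↑): 247 + 120 = 367 → 367 − 360 = 7°
+120° (triadic ↑): 7 + 120 = 127°

127°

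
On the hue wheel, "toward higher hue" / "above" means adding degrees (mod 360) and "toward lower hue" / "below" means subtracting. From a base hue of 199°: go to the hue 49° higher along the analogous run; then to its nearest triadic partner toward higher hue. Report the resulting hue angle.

+49° (analog 49° ↑): 199 + 49 = 248°
+120° (triadic ↑): 248 + 120 = 368 → 368 − 360 = 8°

8°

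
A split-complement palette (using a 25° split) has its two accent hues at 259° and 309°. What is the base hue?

The accents sit 25° either side of the complement, so the complement is their short-arc midpoint on the wheel.
Short-arc midpoint of 259° and 309°: 284°.
Base is 180° from the complement: 284 − 180 = 104°

104°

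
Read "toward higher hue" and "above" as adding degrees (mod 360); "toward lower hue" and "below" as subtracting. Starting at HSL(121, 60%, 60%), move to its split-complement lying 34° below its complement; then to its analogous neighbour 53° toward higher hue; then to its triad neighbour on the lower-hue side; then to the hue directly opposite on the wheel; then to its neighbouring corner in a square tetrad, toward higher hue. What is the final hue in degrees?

split-comp 34° ↓ +146°: 121 + 146 = 267°
analog 53° ↑ +53°: 267 + 53 = 320°
triadic ↓ −120°: 320 − 120 = 200°
complement +180°: 200 + 180 = 380 → 380 − 360 = 20°
square ↑ +90°: 20 + 90 = 110°

110°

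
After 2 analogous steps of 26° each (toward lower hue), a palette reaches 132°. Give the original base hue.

2 steps of 26° (toward lower hue) give a net shift of −52°.
Start = end − shift: 132 + 52 = 184°

184°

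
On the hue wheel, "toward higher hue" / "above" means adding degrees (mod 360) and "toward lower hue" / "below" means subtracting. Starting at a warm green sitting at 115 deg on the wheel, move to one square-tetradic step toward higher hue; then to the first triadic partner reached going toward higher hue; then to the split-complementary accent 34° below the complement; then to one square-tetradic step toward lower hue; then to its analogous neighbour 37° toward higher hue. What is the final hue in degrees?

58°

+90° (square ↑): 115 + 90 = 205°
+120° (triadic ↑): 205 + 120 = 325°
+146° (split-comp 34° ↓): 325 + 146 = 471 → 471 − 360 = 111°
−90° (square ↓): 111 − 90 = 21°
+37° (analog 37° ↑): 21 + 37 = 58°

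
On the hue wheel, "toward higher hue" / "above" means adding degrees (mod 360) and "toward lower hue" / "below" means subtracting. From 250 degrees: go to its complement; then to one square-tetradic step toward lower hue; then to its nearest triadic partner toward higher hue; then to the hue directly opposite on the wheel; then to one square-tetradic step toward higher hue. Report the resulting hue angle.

complement +180°: 250 + 180 = 430 → 430 − 360 = 70°
square ↓ −90°: 70 − 90 = -20 → -20 + 360 = 340°
triadic ↑ +120°: 340 + 120 = 460 → 460 − 360 = 100°
complement +180°: 100 + 180 = 280°
square ↑ +90°: 280 + 90 = 370 → 370 − 360 = 10°

10°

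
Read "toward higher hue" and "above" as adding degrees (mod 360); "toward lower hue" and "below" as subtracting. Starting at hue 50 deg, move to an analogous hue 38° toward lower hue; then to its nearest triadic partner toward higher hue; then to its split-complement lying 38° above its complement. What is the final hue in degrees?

350°

−38° (analog 38° ↓): 50 − 38 = 12°
+120° (triadic ↑): 12 + 120 = 132°
+218° (split-comp 38° ↑): 132 + 218 = 350°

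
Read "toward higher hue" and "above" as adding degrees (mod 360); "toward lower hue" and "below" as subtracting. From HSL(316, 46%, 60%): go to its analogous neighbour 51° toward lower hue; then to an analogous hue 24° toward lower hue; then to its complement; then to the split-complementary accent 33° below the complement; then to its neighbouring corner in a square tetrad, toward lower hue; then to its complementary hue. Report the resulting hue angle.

316 − 51 = 265°   (analog 51° ↓)
265 − 24 = 241°   (analog 24° ↓)
241 + 180 = 421 → 421 − 360 = 61°   (complement)
61 + 147 = 208°   (split-comp 33° ↓)
208 − 90 = 118°   (square ↓)
118 + 180 = 298°   (complement)

298°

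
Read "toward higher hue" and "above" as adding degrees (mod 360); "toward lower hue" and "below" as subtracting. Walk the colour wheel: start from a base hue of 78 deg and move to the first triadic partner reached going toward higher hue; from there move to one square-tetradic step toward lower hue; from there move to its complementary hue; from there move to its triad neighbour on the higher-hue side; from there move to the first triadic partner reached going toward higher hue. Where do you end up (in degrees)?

168°

78 + 120 = 198°   (triadic ↑)
198 − 90 = 108°   (square ↓)
108 + 180 = 288°   (complement)
288 + 120 = 408 → 408 − 360 = 48°   (triadic ↑)
48 + 120 = 168°   (triadic ↑)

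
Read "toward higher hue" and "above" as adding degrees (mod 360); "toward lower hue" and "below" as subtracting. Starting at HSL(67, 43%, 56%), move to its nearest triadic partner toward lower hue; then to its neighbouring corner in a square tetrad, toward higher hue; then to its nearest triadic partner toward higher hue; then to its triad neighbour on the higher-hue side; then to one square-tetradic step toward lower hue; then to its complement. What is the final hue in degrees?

7°

67 − 120 = -53 → -53 + 360 = 307°   (triadic ↓)
307 + 90 = 397 → 397 − 360 = 37°   (square ↑)
37 + 120 = 157°   (triadic ↑)
157 + 120 = 277°   (triadic ↑)
277 − 90 = 187°   (square ↓)
187 + 180 = 367 → 367 − 360 = 7°   (complement)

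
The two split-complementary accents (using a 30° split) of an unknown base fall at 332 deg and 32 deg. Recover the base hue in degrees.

182°

The accents sit 30° either side of the complement, so the complement is their short-arc midpoint on the wheel.
Short-arc midpoint of 332° and 32°: 2°.
Base is 180° from the complement: 2 − 180 = -178 → -178 + 360 = 182°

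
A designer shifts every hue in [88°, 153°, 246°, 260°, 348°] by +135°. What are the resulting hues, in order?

223°, 288°, 21°, 35°, 123°

88 + 135 = 223°
153 + 135 = 288°
246 + 135 = 381 → 381 − 360 = 21°
260 + 135 = 395 → 395 − 360 = 35°
348 + 135 = 483 → 483 − 360 = 123°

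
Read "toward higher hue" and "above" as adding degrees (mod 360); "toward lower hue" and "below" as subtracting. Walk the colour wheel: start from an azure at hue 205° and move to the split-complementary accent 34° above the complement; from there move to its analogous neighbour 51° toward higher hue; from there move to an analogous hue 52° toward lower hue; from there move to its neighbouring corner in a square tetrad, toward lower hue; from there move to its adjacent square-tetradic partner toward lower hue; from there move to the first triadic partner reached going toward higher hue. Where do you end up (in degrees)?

205 + 214 = 419 → 419 − 360 = 59°   (split-comp 34° ↑)
59 + 51 = 110°   (analog 51° ↑)
110 − 52 = 58°   (analog 52° ↓)
58 − 90 = -32 → -32 + 360 = 328°   (square ↓)
328 − 90 = 238°   (square ↓)
238 + 120 = 358°   (triadic ↑)

358°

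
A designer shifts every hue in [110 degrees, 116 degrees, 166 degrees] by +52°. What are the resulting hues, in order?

110 + 52 = 162°
116 + 52 = 168°
166 + 52 = 218°

162°, 168°, 218°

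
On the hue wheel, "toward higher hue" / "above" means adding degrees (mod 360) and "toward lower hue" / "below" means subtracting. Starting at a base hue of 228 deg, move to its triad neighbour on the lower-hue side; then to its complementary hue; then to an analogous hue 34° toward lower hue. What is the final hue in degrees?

−120° (triadic ↓): 228 − 120 = 108°
+180° (complement): 108 + 180 = 288°
−34° (analog 34° ↓): 288 − 34 = 254°

254°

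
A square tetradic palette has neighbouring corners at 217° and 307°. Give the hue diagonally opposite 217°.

A square tetradic scheme places four hues 90° apart; opposite corners are 180° apart.
217 + 180 = 397 → 397 − 360 = 37°

37°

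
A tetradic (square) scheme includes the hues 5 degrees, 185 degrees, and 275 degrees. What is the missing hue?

A square tetradic scheme places four hues every 90°.
The full set through 5° is {5°, 95°, 185°, 275°}.
Given {5°, 185°, 275°}, the missing hue is 95°.

95°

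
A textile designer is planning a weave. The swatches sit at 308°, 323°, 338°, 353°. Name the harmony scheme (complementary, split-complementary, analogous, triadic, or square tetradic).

Sort the hues: 308°, 323°, 338°, 353°.
Successive gaps around the wheel: 15°, 15°, 15°, 315°.
A run of hues at equal small steps (15°) with one large closing gap is an analogous group.

analogous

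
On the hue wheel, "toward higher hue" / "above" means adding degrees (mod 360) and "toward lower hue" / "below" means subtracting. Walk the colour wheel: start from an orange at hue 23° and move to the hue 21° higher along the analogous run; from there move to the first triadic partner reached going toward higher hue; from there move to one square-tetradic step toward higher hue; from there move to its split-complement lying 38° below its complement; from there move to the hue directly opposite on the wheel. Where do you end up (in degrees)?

216°

analog 21° ↑ +21°: 23 + 21 = 44°
triadic ↑ +120°: 44 + 120 = 164°
square ↑ +90°: 164 + 90 = 254°
split-comp 38° ↓ +142°: 254 + 142 = 396 → 396 − 360 = 36°
complement +180°: 36 + 180 = 216°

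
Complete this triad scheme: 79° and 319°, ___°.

199°

A triad places three hues 120° apart.
The full set through 79° is {79°, 199°, 319°}.
Given {79°, 319°}, the missing hue is 199°.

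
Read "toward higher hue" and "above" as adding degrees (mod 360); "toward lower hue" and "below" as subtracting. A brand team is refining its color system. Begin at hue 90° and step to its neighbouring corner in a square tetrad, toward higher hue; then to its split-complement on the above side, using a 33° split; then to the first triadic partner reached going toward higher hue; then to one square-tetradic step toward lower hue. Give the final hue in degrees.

63°

square ↑ +90°: 90 + 90 = 180°
split-comp 33° ↑ +213°: 180 + 213 = 393 → 393 − 360 = 33°
triadic ↑ +120°: 33 + 120 = 153°
square ↓ −90°: 153 − 90 = 63°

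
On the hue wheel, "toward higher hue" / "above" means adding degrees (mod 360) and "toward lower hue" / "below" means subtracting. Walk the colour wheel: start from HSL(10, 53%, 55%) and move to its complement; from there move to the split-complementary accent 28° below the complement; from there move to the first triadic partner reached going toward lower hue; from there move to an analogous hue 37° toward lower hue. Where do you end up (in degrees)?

+180° (complement): 10 + 180 = 190°
+152° (split-comp 28° ↓): 190 + 152 = 342°
−120° (triadic ↓): 342 − 120 = 222°
−37° (analog 37° ↓): 222 − 37 = 185°

185°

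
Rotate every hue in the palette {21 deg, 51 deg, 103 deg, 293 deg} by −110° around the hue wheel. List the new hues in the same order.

271°, 301°, 353°, 183°

21 − 110 = -89 → -89 + 360 = 271°
51 − 110 = -59 → -59 + 360 = 301°
103 − 110 = -7 → -7 + 360 = 353°
293 − 110 = 183°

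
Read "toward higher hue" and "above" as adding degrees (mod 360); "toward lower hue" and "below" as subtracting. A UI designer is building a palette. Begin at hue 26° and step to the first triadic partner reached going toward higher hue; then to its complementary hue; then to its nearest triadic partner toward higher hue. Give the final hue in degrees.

26 + 120 = 146°   (triadic ↑)
146 + 180 = 326°   (complement)
326 + 120 = 446 → 446 − 360 = 86°   (triadic ↑)

86°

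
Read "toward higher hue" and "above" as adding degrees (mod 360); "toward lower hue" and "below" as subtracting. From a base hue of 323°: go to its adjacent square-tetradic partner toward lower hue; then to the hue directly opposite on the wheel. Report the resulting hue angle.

square ↓ −90°: 323 − 90 = 233°
complement +180°: 233 + 180 = 413 → 413 − 360 = 53°

53°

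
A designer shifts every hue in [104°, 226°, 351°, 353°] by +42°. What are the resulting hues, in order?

104 + 42 = 146°
226 + 42 = 268°
351 + 42 = 393 → 393 − 360 = 33°
353 + 42 = 395 → 395 − 360 = 35°

146°, 268°, 33°, 35°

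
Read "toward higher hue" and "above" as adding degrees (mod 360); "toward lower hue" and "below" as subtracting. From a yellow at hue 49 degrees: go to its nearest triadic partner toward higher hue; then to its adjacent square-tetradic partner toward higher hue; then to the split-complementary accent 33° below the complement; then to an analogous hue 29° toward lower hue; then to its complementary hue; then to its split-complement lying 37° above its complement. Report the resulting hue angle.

triadic ↑ +120°: 49 + 120 = 169°
square ↑ +90°: 169 + 90 = 259°
split-comp 33° ↓ +147°: 259 + 147 = 406 → 406 − 360 = 46°
analog 29° ↓ −29°: 46 − 29 = 17°
complement +180°: 17 + 180 = 197°
split-comp 37° ↑ +217°: 197 + 217 = 414 → 414 − 360 = 54°

54°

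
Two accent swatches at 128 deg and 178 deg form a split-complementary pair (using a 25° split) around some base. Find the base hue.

333°

The accents sit 25° either side of the complement, so the complement is their short-arc midpoint on the wheel.
Short-arc midpoint of 128° and 178°: 153°.
Base is 180° from the complement: 153 − 180 = -27 → -27 + 360 = 333°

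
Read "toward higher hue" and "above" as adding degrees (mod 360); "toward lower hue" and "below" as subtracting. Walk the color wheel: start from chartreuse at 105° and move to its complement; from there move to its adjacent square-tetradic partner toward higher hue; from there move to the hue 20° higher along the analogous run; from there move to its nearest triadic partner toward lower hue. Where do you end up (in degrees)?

275°

105 + 180 = 285°   (complement)
285 + 90 = 375 → 375 − 360 = 15°   (square ↑)
15 + 20 = 35°   (analog 20° ↑)
35 − 120 = -85 → -85 + 360 = 275°   (triadic ↓)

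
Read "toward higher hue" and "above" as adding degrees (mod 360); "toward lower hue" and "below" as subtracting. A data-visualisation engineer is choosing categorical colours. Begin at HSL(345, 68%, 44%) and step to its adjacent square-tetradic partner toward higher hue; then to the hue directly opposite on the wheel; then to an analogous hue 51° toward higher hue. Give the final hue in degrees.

306°

+90° (square ↑): 345 + 90 = 435 → 435 − 360 = 75°
+180° (complement): 75 + 180 = 255°
+51° (analog 51° ↑): 255 + 51 = 306°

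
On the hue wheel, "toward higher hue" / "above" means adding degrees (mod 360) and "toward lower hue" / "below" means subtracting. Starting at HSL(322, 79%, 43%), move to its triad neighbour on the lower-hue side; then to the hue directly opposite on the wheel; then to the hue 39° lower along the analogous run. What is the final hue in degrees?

343°

322 − 120 = 202°   (triadic ↓)
202 + 180 = 382 → 382 − 360 = 22°   (complement)
22 − 39 = -17 → -17 + 360 = 343°   (analog 39° ↓)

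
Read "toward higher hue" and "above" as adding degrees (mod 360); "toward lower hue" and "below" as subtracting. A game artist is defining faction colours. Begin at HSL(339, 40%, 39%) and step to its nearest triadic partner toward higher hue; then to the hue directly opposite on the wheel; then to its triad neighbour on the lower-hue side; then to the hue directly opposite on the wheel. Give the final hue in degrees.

339°

+120° (triadic ↑): 339 + 120 = 459 → 459 − 360 = 99°
+180° (complement): 99 + 180 = 279°
−120° (triadic ↓): 279 − 120 = 159°
+180° (complement): 159 + 180 = 339°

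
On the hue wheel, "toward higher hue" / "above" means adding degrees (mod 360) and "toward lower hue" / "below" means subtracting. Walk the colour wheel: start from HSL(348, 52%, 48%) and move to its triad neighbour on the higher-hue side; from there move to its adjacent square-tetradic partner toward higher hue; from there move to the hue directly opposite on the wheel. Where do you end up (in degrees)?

18°

triadic ↑ +120°: 348 + 120 = 468 → 468 − 360 = 108°
square ↑ +90°: 108 + 90 = 198°
complement +180°: 198 + 180 = 378 → 378 − 360 = 18°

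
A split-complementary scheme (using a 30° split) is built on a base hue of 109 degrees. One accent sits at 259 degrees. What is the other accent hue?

319°

Split-complementary hues sit 30° either side of the complement.
Complement of the base 109°: 109 + 180 = 289°
The given accent 259° is 30° one side of 289°; the other accent sits 30° the other side: 289 + 30 = 319°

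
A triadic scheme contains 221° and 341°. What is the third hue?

A triad spaces three hues 120° apart.
The full set is {101°, 221°, 341°}.

101°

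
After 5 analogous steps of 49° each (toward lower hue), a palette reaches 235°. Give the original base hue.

5 steps of 49° (toward lower hue) give a net shift of −245°.
Start = end − shift: 235 + 245 = 480 → 480 − 360 = 120°

120°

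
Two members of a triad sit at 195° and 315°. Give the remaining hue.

A triad spaces three hues 120° apart.
The full set is {75°, 195°, 315°}.

75°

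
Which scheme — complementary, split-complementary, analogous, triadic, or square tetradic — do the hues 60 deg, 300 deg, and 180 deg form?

triadic

Sort the hues: 60°, 180°, 300°.
Successive gaps around the wheel: 120°, 120°, 120°.
Three hues equally spaced 120° apart form a triad.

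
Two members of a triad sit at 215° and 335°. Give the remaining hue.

95°

A triad spaces three hues 120° apart.
The full set is {95°, 215°, 335°}.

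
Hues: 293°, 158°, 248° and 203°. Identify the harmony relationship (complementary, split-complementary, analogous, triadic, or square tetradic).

Sort the hues: 158°, 203°, 248°, 293°.
Successive gaps around the wheel: 45°, 45°, 45°, 225°.
A run of hues at equal small steps (45°) with one large closing gap is an analogous group.

analogous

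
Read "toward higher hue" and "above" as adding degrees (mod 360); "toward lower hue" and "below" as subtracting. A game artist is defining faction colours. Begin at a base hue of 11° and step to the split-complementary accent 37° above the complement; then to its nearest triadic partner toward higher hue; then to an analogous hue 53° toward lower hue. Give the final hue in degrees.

split-comp 37° ↑ +217°: 11 + 217 = 228°
triadic ↑ +120°: 228 + 120 = 348°
analog 53° ↓ −53°: 348 − 53 = 295°

295°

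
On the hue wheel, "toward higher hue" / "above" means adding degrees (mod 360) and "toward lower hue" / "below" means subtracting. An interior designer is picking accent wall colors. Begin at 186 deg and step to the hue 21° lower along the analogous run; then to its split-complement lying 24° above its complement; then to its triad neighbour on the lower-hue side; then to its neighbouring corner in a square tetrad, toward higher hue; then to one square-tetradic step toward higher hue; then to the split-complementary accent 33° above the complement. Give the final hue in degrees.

−21° (analog 21° ↓): 186 − 21 = 165°
+204° (split-comp 24° ↑): 165 + 204 = 369 → 369 − 360 = 9°
−120° (triadic ↓): 9 − 120 = -111 → -111 + 360 = 249°
+90° (square ↑): 249 + 90 = 339°
+90° (square ↑): 339 + 90 = 429 → 429 − 360 = 69°
+213° (split-comp 33° ↑): 69 + 213 = 282°

282°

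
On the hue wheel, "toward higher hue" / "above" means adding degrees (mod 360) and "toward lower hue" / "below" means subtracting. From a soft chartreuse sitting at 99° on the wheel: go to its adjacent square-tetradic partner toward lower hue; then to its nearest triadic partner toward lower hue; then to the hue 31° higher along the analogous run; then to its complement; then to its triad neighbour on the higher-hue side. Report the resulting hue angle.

220°

−90° (square ↓): 99 − 90 = 9°
−120° (triadic ↓): 9 − 120 = -111 → -111 + 360 = 249°
+31° (analog 31° ↑): 249 + 31 = 280°
+180° (complement): 280 + 180 = 460 → 460 − 360 = 100°
+120° (triadic ↑): 100 + 120 = 220°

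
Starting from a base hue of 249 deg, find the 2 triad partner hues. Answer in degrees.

9° and 129°

A triad places three hues 120° apart.
249 + 120 = 369 → 369 − 360 = 9°
249 + 240 = 489 → 489 − 360 = 129°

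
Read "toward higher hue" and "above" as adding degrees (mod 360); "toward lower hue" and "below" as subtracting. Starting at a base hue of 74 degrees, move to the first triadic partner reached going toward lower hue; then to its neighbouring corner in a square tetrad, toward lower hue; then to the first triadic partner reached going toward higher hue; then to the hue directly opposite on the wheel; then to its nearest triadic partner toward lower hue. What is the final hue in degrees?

44°

−120° (triadic ↓): 74 − 120 = -46 → -46 + 360 = 314°
−90° (square ↓): 314 − 90 = 224°
+120° (triadic ↑): 224 + 120 = 344°
+180° (complement): 344 + 180 = 524 → 524 − 360 = 164°
−120° (triadic ↓): 164 − 120 = 44°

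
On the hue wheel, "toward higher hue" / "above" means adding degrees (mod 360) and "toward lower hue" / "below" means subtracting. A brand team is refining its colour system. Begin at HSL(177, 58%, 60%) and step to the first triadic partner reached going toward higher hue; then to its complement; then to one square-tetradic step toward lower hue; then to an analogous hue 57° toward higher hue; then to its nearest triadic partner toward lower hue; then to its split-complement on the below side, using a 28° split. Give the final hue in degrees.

triadic ↑ +120°: 177 + 120 = 297°
complement +180°: 297 + 180 = 477 → 477 − 360 = 117°
square ↓ −90°: 117 − 90 = 27°
analog 57° ↑ +57°: 27 + 57 = 84°
triadic ↓ −120°: 84 − 120 = -36 → -36 + 360 = 324°
split-comp 28° ↓ +152°: 324 + 152 = 476 → 476 − 360 = 116°

116°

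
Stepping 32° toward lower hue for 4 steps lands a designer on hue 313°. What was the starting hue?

4 steps of 32° (toward lower hue) give a net shift of −128°.
Start = end − shift: 313 + 128 = 441 → 441 − 360 = 81°

81°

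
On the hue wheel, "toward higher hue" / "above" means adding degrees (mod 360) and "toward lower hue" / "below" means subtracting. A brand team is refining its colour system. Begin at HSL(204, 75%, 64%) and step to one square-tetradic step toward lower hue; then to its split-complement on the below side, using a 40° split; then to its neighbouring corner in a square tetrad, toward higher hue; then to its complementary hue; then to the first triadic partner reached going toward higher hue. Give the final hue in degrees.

−90° (square ↓): 204 − 90 = 114°
+140° (split-comp 40° ↓): 114 + 140 = 254°
+90° (square ↑): 254 + 90 = 344°
+180° (complement): 344 + 180 = 524 → 524 − 360 = 164°
+120° (triadic ↑): 164 + 120 = 284°

284°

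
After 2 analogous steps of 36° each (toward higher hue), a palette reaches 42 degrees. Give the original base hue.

2 steps of 36° (toward higher hue) give a net shift of +72°.
Start = end − shift: 42 − 72 = -30 → -30 + 360 = 330°

330°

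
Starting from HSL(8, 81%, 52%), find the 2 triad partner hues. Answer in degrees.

8 + 120 = 128°
8 + 240 = 248°

128° and 248°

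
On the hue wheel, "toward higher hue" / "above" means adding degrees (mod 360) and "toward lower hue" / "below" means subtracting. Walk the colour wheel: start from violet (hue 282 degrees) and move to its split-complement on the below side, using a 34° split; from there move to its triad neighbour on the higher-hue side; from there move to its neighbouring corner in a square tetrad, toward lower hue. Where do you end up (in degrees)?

98°

282 + 146 = 428 → 428 − 360 = 68°   (split-comp 34° ↓)
68 + 120 = 188°   (triadic ↑)
188 − 90 = 98°   (square ↓)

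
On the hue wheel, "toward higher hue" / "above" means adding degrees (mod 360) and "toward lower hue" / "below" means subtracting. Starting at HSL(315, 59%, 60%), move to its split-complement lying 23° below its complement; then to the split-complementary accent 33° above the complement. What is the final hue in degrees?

315 + 157 = 472 → 472 − 360 = 112°   (split-comp 23° ↓)
112 + 213 = 325°   (split-comp 33° ↑)

325°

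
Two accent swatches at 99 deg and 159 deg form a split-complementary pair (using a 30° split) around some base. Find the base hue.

309°

The accents sit 30° either side of the complement, so the complement is their short-arc midpoint on the wheel.
Short-arc midpoint of 99° and 159°: 129°.
Base is 180° from the complement: 129 − 180 = -51 → -51 + 360 = 309°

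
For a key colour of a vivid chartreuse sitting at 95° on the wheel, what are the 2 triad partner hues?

215° and 335°

A triad places three hues 120° apart.
95 + 120 = 215°
95 + 240 = 335°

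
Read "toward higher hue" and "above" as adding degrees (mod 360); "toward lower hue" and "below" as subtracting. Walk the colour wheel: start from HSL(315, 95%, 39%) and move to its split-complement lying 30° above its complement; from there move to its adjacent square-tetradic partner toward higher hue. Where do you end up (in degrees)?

255°

315 + 210 = 525 → 525 − 360 = 165°   (split-comp 30° ↑)
165 + 90 = 255°   (square ↑)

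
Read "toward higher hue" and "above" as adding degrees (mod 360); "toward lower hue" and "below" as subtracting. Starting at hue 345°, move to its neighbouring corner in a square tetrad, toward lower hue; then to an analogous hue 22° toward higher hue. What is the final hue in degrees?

square ↓ −90°: 345 − 90 = 255°
analog 22° ↑ +22°: 255 + 22 = 277°

277°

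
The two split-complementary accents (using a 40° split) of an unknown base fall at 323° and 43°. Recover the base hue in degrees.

183°

The accents sit 40° either side of the complement, so the complement is their short-arc midpoint on the wheel.
Short-arc midpoint of 323° and 43°: 3°.
Base is 180° from the complement: 3 − 180 = -177 → -177 + 360 = 183°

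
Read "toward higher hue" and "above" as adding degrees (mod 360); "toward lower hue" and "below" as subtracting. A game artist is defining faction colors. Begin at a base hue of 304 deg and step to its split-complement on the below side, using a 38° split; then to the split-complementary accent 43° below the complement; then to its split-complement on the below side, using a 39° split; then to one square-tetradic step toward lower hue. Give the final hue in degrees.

274°

split-comp 38° ↓ +142°: 304 + 142 = 446 → 446 − 360 = 86°
split-comp 43° ↓ +137°: 86 + 137 = 223°
split-comp 39° ↓ +141°: 223 + 141 = 364 → 364 − 360 = 4°
square ↓ −90°: 4 − 90 = -86 → -86 + 360 = 274°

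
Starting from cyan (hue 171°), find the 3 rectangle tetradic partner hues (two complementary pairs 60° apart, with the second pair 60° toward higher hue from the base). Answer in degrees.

171 + 60 = 231°
171 + 180 = 351°
171 + 240 = 411 → 411 − 360 = 51°

231°, 351°, and 51°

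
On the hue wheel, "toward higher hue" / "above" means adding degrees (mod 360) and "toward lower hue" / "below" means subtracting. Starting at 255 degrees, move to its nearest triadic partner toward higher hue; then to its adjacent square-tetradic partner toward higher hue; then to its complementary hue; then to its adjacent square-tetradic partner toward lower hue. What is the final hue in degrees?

255 + 120 = 375 → 375 − 360 = 15°   (triadic ↑)
15 + 90 = 105°   (square ↑)
105 + 180 = 285°   (complement)
285 − 90 = 195°   (square ↓)

195°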